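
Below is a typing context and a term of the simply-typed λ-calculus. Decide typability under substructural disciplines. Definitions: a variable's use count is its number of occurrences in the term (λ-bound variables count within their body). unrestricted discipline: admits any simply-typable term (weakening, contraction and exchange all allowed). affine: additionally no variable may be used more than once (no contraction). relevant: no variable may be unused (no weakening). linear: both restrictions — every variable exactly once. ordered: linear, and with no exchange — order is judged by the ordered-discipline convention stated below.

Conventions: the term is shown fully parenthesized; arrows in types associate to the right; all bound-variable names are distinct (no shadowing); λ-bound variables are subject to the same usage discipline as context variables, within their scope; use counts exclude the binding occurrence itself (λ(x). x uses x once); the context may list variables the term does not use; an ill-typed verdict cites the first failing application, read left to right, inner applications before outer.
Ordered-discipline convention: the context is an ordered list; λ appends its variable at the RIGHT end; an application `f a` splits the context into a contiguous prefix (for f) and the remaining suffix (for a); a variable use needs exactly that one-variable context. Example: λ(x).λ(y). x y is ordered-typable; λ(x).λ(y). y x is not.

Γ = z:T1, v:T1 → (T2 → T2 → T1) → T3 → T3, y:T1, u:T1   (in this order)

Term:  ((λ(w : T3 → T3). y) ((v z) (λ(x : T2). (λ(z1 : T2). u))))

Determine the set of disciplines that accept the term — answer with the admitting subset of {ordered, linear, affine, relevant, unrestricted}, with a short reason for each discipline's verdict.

admitting disciplines: affine, unrestricted
usage: z: 1; v: 1; y: 1; u: 1; w [bound]: 0; x [bound]: 0; z1 [bound]: 0
uses in reading order: y, v, z, u
typing: ✓ — T1
ordered ✗ (unused: w, x, z1 — weakening required)
linear ✗ (unused: w, x, z1 — weakening required)
affine ✓ (none of z, v, y, u, w, x, z1 used more than once)
relevant ✗ (unused: w, x, z1 — weakening required)
unrestricted ✓ (simply typable at T1; W, C, E all held)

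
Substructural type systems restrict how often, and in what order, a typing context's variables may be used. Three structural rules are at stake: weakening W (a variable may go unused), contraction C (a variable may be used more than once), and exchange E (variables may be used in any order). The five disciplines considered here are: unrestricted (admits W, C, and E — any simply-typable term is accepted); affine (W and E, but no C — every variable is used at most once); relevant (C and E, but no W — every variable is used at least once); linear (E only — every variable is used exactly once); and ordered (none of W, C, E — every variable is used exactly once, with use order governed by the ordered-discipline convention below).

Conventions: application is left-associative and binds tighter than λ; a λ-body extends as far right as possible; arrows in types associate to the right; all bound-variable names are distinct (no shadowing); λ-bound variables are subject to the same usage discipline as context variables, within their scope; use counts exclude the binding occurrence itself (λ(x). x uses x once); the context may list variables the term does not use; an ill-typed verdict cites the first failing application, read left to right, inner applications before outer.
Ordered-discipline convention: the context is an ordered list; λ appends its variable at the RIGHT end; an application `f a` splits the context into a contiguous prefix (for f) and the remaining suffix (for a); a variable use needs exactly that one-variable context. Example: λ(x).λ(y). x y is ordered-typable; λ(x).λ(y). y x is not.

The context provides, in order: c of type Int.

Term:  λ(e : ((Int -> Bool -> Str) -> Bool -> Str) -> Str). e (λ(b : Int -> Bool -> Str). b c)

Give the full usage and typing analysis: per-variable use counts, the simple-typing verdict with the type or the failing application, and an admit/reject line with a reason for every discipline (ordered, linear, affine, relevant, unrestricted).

usage: c: 1, e (λ-bound): 1, b (λ-bound): 1
uses in reading order: e, b, c
typing: well-typed — term : (((Int -> Bool -> Str) -> Bool -> Str) -> Str) -> Str
ordered: ✗ — no contiguous prefix/suffix split fits e, b, c
linear: ✓ — single use per variable (c, e, b)
affine: ✓ — c, e, b: no repeats, contraction unneeded
relevant: ✓ — every one of c, e, b appears
unrestricted: ✓ — typability at (((Int -> Bool -> Str) -> Bool -> Str) -> Str) -> Str is all that's needed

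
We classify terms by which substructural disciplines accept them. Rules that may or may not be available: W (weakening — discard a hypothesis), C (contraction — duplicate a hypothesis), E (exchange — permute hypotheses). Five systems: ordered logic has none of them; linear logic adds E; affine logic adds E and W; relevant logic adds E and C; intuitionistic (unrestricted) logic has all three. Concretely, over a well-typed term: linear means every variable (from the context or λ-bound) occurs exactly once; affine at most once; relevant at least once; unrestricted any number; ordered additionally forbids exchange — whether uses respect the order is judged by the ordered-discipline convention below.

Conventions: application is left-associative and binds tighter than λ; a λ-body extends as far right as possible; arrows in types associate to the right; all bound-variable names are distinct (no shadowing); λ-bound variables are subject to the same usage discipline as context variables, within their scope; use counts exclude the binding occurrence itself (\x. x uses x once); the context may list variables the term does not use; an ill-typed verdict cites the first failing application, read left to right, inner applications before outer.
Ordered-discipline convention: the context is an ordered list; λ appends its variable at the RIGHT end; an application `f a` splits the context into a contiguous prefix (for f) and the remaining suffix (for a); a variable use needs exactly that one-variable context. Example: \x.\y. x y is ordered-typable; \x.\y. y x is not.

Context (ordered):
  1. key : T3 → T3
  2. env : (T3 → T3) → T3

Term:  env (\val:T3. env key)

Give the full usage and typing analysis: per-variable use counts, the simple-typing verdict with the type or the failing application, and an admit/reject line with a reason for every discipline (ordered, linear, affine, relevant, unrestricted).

variable uses: key ×1, env ×2, val (bound) ×0
order of uses: env, env, key
typing: well-typed at T3
ordered ✗ (needs contraction — env ×2; needs weakening: val unused)
linear ✗ (needs contraction — env ×2; needs weakening: val unused)
affine ✗ (needs contraction — env ×2)
relevant ✗ (needs weakening: val unused)
unrestricted ✓ (type-checks (T3) and nothing is barred)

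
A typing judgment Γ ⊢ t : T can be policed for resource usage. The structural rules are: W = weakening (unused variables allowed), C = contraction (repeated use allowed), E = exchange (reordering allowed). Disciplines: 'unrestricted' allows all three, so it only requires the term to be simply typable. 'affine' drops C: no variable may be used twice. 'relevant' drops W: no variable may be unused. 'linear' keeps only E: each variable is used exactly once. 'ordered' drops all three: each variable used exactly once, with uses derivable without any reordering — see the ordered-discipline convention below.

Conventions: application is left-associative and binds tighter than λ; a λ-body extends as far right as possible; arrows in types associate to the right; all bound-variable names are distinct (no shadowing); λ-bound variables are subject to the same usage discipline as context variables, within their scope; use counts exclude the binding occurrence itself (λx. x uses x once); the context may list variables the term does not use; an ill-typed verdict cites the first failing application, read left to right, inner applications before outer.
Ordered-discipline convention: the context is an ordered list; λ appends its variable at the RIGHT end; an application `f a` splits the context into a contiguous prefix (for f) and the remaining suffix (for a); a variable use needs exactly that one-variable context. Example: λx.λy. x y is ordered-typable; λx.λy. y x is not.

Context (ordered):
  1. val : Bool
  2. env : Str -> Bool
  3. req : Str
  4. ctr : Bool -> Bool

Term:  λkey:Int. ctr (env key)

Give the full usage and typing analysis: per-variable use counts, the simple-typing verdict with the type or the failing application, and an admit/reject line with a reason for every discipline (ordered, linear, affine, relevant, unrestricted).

counts: val: 0×, env: 1×, req: 0×, ctr: 1×, key (λ-bound): 1×
order of uses: ctr, env, key
typing: ill-typed: a function awaiting Str gets Int
ordered: ✗ — not simply typable
linear: ✗ — fails simple typing
affine: ✗ — a type mismatch blocks all five
relevant: ✗ — the type mismatch rejects it
unrestricted: ✗ — not simply typable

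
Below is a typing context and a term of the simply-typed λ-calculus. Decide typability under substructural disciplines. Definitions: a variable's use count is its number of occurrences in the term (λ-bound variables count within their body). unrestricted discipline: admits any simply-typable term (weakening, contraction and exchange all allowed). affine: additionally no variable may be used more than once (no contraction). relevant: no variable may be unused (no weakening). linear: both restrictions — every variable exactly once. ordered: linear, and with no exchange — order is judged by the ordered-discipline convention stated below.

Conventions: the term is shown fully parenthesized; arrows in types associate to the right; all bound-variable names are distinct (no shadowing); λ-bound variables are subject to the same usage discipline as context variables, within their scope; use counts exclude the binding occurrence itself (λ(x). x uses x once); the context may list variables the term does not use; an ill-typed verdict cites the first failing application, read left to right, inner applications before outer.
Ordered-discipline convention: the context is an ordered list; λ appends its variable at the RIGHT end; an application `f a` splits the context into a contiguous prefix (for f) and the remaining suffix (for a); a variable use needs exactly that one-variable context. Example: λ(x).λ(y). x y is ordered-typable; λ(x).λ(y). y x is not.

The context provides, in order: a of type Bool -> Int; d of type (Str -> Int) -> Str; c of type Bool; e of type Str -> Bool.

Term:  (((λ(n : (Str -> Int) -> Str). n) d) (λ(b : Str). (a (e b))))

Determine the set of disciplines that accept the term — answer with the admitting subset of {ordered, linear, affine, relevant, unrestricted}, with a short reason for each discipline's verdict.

accepted by: affine, unrestricted
counts: a: 1×; d: 1×; c: 0×; e: 1×; n (λ-bound): 1×; b (λ-bound): 1×
use order (left to right): n, d, a, e, b
typing: well-typed — term : Str
ordered ✗ (unused: c — weakening required)
linear ✗ (unused: c — weakening required)
affine ✓ (a, d, c, e, n, b: no repeats, contraction unneeded)
relevant ✗ (unused: c — weakening required)
unrestricted ✓ (type-checks (Str) and nothing is barred)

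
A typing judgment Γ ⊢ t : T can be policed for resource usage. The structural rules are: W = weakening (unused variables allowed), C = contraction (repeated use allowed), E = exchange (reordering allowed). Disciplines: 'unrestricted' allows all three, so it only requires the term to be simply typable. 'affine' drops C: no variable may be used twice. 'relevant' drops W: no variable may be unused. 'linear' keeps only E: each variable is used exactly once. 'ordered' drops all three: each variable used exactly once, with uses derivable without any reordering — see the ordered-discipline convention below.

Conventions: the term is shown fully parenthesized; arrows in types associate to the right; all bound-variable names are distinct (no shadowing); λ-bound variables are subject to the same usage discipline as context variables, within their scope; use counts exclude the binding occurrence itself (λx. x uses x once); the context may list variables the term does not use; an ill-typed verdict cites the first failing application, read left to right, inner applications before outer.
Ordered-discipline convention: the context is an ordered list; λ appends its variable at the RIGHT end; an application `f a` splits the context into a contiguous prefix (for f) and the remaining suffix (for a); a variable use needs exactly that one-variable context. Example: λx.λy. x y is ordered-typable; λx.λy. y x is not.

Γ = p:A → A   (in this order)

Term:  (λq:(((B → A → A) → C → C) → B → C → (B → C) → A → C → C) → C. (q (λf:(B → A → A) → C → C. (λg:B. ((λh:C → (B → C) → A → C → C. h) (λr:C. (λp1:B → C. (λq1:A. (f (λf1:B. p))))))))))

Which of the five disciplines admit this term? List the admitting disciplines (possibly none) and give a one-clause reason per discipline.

admitting disciplines: affine, unrestricted
use counts: p=1, q [bound]=1, f [bound]=1, g [bound]=0, h [bound]=1, r [bound]=0, p1 [bound]=0, q1 [bound]=0, f1 [bound]=0
order of uses: q, h, f, p
typing: ✓ — ((((B → A → A) → C → C) → B → C → (B → C) → A → C → C) → C) → C
ordered: ✗, needs weakening: g, r, p1, q1, f1 unused
linear: ✗, needs weakening: g, r, p1, q1, f1 unused
affine: ✓, p, q, f, g, h, r, p1, q1, f1: no repeats, contraction unneeded
relevant: ✗, needs weakening: g, r, p1, q1, f1 unused
unrestricted: ✓, simply typable at ((((B → A → A) → C → C) → B → C → (B → C) → A → C → C) → C) → C; W, C, E all held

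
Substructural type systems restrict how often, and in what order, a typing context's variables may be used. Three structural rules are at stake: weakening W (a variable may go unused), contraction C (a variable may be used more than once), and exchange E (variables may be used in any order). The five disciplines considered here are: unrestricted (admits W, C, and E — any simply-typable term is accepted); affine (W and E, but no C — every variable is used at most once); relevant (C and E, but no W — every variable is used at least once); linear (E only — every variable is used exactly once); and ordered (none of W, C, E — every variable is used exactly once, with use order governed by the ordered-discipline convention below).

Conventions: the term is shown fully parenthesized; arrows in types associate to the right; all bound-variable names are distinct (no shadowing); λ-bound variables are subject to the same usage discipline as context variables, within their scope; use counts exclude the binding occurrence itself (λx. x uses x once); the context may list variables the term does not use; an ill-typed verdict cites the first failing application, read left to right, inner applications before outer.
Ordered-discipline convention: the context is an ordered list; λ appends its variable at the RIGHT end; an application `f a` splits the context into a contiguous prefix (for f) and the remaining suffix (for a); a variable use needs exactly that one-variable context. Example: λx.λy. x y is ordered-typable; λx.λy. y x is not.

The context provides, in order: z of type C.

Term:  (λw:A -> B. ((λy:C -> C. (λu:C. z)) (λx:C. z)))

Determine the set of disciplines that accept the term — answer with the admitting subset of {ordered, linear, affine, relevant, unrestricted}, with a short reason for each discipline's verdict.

admitted by: unrestricted
counts: z=2, w (λ-bound)=0, y (λ-bound)=0, u (λ-bound)=0, x (λ-bound)=0
use order (left to right): z, z
typing: well-typed at (A -> B) -> C -> C
ordered ✗ (uses contraction: z ×2; unused: w, y, u, x — weakening required)
linear ✗ (uses contraction: z ×2; unused: w, y, u, x — weakening required)
affine ✗ (uses contraction: z ×2)
relevant ✗ (unused: w, y, u, x — weakening required)
unrestricted ✓ (type-checks ((A -> B) -> C -> C) and nothing is barred)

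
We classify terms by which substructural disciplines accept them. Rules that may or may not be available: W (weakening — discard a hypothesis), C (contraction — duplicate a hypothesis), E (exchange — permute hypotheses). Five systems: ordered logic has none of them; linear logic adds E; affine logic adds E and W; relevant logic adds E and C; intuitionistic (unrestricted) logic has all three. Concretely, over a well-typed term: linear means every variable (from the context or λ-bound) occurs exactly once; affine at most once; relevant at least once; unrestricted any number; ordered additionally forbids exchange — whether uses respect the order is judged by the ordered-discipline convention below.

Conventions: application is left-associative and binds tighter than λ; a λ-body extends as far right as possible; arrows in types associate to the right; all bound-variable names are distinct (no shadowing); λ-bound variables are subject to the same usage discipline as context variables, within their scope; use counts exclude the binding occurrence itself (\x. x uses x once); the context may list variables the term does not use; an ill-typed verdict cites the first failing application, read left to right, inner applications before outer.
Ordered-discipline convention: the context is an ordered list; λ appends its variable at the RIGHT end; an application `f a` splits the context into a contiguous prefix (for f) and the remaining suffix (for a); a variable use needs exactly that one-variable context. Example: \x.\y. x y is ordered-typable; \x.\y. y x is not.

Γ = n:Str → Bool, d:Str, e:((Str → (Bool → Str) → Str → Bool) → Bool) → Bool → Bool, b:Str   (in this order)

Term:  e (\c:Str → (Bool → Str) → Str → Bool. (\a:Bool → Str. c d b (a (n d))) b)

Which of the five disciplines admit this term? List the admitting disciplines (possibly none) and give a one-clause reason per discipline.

admitted in: none
usage: n=1, d=2, e=1, b=2, c [bound]=1, a [bound]=1
use order (left to right): e, c, d, b, a, n, d, b
typing: ill-typed: argument of type Str where Bool → Str is required
ordered: ✗, a type mismatch blocks all five
linear: ✗, the type mismatch rejects it
affine: ✗, not simply typable
relevant: ✗, fails simple typing
unrestricted: ✗, a type mismatch blocks all five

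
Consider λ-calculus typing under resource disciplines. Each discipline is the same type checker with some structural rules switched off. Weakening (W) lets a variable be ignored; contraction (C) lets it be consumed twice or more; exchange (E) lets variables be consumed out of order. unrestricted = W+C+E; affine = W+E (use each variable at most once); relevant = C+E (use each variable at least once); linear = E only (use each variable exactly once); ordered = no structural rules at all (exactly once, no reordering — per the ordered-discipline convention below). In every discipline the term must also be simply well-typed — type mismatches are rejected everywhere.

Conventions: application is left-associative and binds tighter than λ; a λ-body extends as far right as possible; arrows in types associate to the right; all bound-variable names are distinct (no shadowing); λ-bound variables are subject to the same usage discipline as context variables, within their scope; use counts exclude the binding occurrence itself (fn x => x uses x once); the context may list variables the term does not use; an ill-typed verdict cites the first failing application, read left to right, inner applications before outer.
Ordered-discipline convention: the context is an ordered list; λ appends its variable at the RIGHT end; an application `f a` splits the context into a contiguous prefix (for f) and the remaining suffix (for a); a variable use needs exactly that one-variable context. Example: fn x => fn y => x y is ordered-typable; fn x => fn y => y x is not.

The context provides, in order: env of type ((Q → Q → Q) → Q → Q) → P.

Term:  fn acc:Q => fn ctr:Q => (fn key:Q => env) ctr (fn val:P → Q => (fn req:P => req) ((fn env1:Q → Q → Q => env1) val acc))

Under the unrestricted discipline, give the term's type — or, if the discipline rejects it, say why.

not well-typed under unrestricted — not simply typable
counts: env=1, acc (bound)=1, ctr (bound)=1, key (bound)=0, val (bound)=1, req (bound)=1, env1 (bound)=1
order of uses: env, ctr, req, env1, val, acc
typing: ill-typed: an argument P → Q mismatches the expected Q → Q → Q
all disciplines: ordered ✗, linear ✗, affine ✗, relevant ✗, unrestricted ✗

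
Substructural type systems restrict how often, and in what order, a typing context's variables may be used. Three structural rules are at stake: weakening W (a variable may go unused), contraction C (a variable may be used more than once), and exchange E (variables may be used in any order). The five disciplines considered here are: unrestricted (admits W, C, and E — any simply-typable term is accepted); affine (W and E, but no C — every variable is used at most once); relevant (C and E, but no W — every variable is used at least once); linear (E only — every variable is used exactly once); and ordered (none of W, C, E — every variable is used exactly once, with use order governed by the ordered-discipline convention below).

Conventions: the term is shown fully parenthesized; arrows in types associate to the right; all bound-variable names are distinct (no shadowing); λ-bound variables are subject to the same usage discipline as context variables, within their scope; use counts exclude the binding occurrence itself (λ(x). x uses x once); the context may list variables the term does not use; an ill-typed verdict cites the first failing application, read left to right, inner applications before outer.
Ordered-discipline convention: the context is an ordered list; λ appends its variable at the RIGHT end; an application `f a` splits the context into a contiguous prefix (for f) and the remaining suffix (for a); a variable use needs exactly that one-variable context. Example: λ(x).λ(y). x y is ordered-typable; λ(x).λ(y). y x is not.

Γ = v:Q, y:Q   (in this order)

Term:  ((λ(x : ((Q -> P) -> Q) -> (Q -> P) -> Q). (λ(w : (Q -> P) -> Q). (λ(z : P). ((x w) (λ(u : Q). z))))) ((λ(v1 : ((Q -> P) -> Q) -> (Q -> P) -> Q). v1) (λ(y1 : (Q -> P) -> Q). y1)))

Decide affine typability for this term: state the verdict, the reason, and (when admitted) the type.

yes — no duplicate uses among v, y, x, w, z, u, v1, y1; term : ((Q -> P) -> Q) -> P -> Q
counts: v=0, y=0, x [bound]=1, w [bound]=1, z [bound]=1, u [bound]=0, v1 [bound]=1, y1 [bound]=1
order of uses: x, w, z, v1, y1
typing: well-typed — term : ((Q -> P) -> Q) -> P -> Q
all disciplines: ordered ✗; linear ✗; affine ✓; relevant ✗; unrestricted ✓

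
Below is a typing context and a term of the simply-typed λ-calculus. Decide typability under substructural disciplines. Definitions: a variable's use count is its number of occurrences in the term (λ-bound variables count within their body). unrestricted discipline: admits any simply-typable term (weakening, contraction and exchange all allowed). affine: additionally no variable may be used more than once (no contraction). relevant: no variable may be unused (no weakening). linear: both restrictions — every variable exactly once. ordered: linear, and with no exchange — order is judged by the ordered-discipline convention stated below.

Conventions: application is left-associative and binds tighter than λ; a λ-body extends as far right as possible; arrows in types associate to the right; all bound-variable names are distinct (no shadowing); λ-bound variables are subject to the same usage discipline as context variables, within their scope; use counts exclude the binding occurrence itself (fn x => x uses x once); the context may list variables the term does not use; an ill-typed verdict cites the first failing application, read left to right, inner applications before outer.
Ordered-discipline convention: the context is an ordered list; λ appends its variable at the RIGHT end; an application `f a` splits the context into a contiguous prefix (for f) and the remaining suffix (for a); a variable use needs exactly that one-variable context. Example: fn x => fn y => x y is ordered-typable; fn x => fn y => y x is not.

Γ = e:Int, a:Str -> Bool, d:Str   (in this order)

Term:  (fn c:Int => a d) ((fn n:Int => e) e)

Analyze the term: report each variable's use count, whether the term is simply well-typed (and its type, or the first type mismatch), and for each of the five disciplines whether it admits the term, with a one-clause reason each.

use counts: e ×2, a ×1, d ×1, c [bound] ×0, n [bound] ×0
order of uses: a, d, e, e
typing: ✓ — Bool
ordered: ✗, e ×2 used more than once (contraction); unused: c, n — weakening required
linear: ✗, e ×2 used more than once (contraction); unused: c, n — weakening required
affine: ✗, e ×2 used more than once (contraction)
relevant: ✗, unused: c, n — weakening required
unrestricted: ✓, simply typable at Bool; W, C, E all held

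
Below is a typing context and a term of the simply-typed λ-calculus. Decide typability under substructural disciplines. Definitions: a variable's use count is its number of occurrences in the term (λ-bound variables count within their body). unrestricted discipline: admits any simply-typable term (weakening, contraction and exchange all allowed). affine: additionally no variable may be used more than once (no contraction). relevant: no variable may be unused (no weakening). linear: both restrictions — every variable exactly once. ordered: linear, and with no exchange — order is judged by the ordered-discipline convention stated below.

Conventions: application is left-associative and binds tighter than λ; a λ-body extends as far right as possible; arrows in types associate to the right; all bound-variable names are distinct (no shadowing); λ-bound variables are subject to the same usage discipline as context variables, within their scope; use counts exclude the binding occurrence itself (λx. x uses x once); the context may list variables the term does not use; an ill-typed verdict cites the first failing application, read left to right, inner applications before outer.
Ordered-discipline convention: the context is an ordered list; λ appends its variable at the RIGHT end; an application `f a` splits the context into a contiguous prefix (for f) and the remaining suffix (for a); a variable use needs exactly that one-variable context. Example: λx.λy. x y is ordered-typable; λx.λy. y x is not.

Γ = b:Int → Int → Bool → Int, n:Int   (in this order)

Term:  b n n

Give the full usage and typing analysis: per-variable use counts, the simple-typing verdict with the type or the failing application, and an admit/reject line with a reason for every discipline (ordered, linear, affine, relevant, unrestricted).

use counts: b: 1; n: 2
left-to-right use order: b, n, n
typing: the term checks, with type Bool → Int
ordered: ✗ — repeated use of n ×2
linear: ✗ — repeated use of n ×2
affine: ✗ — repeated use of n ×2
relevant: ✓ — every one of b, n appears
unrestricted: ✓ — well-typed at Bool → Int; no restrictions here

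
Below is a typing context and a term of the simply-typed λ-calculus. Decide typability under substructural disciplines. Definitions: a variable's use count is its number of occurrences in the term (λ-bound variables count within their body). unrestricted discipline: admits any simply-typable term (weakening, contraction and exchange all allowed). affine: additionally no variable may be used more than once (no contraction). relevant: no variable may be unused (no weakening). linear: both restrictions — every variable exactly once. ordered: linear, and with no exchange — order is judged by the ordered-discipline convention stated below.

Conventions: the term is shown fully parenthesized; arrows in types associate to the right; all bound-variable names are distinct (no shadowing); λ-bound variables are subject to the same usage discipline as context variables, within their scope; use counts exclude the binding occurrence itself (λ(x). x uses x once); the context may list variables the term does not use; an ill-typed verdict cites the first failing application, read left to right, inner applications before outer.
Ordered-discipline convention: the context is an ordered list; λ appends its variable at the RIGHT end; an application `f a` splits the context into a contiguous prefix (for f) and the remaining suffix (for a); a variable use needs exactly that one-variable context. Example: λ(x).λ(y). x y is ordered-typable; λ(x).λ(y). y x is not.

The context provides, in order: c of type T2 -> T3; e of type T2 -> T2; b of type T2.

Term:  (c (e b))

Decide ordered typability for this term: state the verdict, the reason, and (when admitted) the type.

yes — one use each (c, e, b); ordered split holds; term : T3
use counts: c: 1, e: 1, b: 1
use order (left to right): c, e, b
typing: well-typed at T3
all disciplines: ordered ✓, linear ✓, affine ✓, relevant ✓, unrestricted ✓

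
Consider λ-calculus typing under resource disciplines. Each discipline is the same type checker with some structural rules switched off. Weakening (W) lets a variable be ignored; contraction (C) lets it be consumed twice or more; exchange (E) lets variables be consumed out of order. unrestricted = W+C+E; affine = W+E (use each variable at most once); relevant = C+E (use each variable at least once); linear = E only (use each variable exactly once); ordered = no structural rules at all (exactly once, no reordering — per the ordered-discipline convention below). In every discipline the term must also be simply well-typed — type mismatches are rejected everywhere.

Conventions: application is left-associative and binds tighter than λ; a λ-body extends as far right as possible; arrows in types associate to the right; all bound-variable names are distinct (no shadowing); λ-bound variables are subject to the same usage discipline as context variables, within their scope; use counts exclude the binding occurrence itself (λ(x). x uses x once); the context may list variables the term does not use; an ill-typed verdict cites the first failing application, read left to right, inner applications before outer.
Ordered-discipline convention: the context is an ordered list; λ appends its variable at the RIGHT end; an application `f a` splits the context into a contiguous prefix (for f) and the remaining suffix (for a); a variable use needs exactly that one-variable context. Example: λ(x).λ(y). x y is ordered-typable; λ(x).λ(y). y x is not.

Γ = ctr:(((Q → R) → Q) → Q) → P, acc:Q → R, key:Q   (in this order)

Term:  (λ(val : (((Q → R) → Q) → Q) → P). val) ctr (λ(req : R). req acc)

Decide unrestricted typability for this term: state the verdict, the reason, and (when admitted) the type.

no — the type mismatch rejects it
use counts: ctr=1, acc=1, key=0, val (λ-bound)=1, req (λ-bound)=1
uses in reading order: val, ctr, req, acc
typing: ill-typed: non-arrow in function slot: R
summary: ordered ✗ · linear ✗ · affine ✗ · relevant ✗ · unrestricted ✗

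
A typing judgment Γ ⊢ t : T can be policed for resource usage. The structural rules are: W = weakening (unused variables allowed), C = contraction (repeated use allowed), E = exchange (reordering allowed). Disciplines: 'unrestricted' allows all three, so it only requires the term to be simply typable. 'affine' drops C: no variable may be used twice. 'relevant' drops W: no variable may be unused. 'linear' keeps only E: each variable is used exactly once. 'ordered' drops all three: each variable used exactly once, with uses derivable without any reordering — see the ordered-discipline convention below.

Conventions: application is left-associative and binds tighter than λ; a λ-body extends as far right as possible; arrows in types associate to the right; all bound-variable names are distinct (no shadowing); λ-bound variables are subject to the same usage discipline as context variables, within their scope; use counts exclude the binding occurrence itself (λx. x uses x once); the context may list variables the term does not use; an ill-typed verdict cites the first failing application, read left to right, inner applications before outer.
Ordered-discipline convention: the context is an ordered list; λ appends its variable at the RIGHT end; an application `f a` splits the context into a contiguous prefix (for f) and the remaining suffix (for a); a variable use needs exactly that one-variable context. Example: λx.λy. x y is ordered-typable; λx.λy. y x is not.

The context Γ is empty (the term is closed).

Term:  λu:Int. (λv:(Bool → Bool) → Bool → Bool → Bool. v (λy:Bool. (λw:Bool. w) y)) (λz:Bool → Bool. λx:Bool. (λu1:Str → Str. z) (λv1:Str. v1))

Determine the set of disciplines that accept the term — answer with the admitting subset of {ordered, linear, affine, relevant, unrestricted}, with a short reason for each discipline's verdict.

admitted by: affine, unrestricted
counts: u (λ-bound) ×0, v (λ-bound) ×1, y (λ-bound) ×1, w (λ-bound) ×1, z (λ-bound) ×1, x (λ-bound) ×0, u1 (λ-bound) ×0, v1 (λ-bound) ×1
uses in reading order: v, w, y, z, v1
typing: ✓ — Int → Bool → Bool → Bool
ordered: ✗, unused: u, x, u1 — weakening required
linear: ✗, unused: u, x, u1 — weakening required
affine: ✓, no duplicate uses among u, v, y, w, z, x, u1, v1
relevant: ✗, unused: u, x, u1 — weakening required
unrestricted: ✓, well-typed at Int → Bool → Bool → Bool; no restrictions here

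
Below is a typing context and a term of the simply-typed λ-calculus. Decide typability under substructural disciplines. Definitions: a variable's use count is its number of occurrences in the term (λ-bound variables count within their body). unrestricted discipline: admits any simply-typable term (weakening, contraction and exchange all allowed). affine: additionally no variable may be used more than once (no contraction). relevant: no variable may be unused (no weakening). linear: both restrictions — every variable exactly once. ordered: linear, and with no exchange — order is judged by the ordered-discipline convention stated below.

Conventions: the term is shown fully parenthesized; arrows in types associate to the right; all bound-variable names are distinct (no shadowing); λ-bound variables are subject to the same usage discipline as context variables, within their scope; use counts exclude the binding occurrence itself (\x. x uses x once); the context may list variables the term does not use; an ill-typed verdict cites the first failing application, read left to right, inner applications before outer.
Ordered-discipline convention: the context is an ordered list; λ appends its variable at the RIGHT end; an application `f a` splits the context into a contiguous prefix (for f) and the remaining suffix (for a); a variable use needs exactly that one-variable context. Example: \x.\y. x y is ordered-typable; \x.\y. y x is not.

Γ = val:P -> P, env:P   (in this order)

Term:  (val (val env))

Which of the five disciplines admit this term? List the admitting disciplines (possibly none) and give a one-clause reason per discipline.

admitting disciplines: relevant, unrestricted
variable uses: val=2, env=1
left-to-right use order: val, val, env
typing: the term checks, with type P
ordered: ✗ — needs contraction — val ×2
linear: ✗ — needs contraction — val ×2
affine: ✗ — needs contraction — val ×2
relevant: ✓ — every one of val, env appears
unrestricted: ✓ — type-checks (P) and nothing is barred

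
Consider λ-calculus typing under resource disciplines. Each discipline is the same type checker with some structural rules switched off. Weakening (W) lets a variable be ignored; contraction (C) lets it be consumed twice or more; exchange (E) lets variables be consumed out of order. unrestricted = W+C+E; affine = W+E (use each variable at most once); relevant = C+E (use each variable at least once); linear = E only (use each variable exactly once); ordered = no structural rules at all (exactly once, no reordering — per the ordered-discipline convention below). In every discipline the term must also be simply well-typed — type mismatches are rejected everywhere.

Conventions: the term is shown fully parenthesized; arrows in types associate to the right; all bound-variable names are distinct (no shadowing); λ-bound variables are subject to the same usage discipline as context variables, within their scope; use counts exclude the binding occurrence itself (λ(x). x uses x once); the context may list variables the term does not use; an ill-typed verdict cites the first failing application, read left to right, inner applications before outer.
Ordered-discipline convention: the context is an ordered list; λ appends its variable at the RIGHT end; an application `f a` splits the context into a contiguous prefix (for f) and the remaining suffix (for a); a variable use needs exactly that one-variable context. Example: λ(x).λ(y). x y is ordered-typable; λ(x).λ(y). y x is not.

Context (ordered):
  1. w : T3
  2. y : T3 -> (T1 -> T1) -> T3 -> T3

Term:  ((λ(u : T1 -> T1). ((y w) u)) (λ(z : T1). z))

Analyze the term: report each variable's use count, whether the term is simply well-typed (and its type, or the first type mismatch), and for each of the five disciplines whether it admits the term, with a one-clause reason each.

use counts: w=1, y=1, u [bound]=1, z [bound]=1
uses in reading order: y, w, u, z
typing: the term checks, with type T3 -> T3
ordered: ✗ — use order y, w, u, z needs exchange
linear: ✓ — exactly-once usage across w, y, u, z
affine: ✓ — none of w, y, u, z used more than once
relevant: ✓ — every one of w, y, u, z appears
unrestricted: ✓ — simply typable at T3 -> T3; W, C, E all held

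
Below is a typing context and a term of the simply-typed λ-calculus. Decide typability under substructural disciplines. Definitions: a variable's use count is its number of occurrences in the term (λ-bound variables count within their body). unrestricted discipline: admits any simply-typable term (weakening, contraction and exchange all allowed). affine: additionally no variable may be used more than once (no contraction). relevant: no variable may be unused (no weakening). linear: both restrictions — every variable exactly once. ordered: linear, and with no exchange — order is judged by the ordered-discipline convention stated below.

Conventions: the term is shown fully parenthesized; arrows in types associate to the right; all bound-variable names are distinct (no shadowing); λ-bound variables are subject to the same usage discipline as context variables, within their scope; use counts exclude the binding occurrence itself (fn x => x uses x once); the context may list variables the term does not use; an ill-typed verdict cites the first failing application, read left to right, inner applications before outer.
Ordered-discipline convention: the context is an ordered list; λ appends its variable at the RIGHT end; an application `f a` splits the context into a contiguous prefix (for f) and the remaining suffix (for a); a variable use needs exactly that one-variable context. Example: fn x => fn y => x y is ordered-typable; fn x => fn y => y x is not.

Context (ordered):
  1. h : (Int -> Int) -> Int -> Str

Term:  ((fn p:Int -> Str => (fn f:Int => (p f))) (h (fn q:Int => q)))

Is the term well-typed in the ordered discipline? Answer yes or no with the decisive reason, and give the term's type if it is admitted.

yes — h, p, f, q once each; derivable with no W/C/E; term : Int -> Str
use counts: h: 1; p (λ-bound): 1; f (λ-bound): 1; q (λ-bound): 1
uses in reading order: p, f, h, q
typing: ✓ — Int -> Str
per-discipline verdicts: ordered ✓ · linear ✓ · affine ✓ · relevant ✓ · unrestricted ✓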